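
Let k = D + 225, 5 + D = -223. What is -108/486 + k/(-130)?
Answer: -233/1170 ≈ -0.19915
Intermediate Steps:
D = -228 (D = -5 - 223 = -228)
k = -3 (k = -228 + 225 = -3)
-108/486 + k/(-130) = -108/486 - 3/(-130) = -108*1/486 - 3*(-1/130) = -2/9 + 3/130 = -233/1170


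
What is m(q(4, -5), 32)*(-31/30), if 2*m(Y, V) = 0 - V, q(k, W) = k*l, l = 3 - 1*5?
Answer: 248/15 ≈ 16.533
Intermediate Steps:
l = -2 (l = 3 - 5 = -2)
q(k, W) = -2*k (q(k, W) = k*(-2) = -2*k)
m(Y, V) = -V/2 (m(Y, V) = (0 - V)/2 = (-V)/2 = -V/2)
m(q(4, -5), 32)*(-31/30) = (-1/2*32)*(-31/30) = -(-496)/30 = -16*(-31/30) = 248/15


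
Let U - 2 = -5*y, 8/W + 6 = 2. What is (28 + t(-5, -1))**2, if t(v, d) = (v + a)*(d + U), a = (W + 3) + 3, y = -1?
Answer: 484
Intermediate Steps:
W = -2 (W = 8/(-6 + 2) = 8/(-4) = 8*(-1/4) = -2)
a = 4 (a = (-2 + 3) + 3 = 1 + 3 = 4)
U = 7 (U = 2 - 5*(-1) = 2 + 5 = 7)
t(v, d) = (4 + v)*(7 + d) (t(v, d) = (v + 4)*(d + 7) = (4 + v)*(7 + d))
(28 + t(-5, -1))**2 = (28 + (28 + 4*(-1) + 7*(-5) - 1*(-5)))**2 = (28 + (28 - 4 - 35 + 5))**2 = (28 - 6)**2 = 22**2 = 484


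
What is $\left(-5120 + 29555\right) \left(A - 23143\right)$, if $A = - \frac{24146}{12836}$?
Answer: $- \frac{3629668901445}{6418} \approx -5.6554 \cdot 10^{8}$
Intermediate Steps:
$A = - \frac{12073}{6418}$ ($A = \left(-24146\right) \frac{1}{12836} = - \frac{12073}{6418} \approx -1.8811$)
$\left(-5120 + 29555\right) \left(A - 23143\right) = \left(-5120 + 29555\right) \left(- \frac{12073}{6418} - 23143\right) = 24435 \left(- \frac{148543847}{6418}\right) = - \frac{3629668901445}{6418}$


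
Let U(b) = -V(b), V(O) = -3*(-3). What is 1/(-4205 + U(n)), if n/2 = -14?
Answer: -1/4214 ≈ -0.00023730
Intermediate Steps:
n = -28 (n = 2*(-14) = -28)
V(O) = 9
U(b) = -9 (U(b) = -1*9 = -9)
1/(-4205 + U(n)) = 1/(-4205 - 9) = 1/(-4214) = -1/4214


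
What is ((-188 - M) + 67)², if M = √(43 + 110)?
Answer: 14794 + 726*√17 ≈ 17787.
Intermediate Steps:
M = 3*√17 (M = √153 = 3*√17 ≈ 12.369)
((-188 - M) + 67)² = ((-188 - 3*√17) + 67)² = (-121 - 3*√17)²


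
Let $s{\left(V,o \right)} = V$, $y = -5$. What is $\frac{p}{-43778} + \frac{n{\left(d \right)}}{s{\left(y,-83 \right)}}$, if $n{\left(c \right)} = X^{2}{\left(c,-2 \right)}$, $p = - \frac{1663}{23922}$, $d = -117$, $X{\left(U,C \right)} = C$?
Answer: $- \frac{4189020949}{5236286580} \approx -0.8$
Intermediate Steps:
$p = - \frac{1663}{23922}$ ($p = \left(-1663\right) \frac{1}{23922} = - \frac{1663}{23922} \approx -0.069518$)
$n{\left(c \right)} = 4$ ($n{\left(c \right)} = \left(-2\right)^{2} = 4$)
$\frac{p}{-43778} + \frac{n{\left(d \right)}}{s{\left(y,-83 \right)}} = - \frac{1663}{23922 \left(-43778\right)} + \frac{4}{-5} = \left(- \frac{1663}{23922}\right) \left(- \frac{1}{43778}\right) + 4 \left(- \frac{1}{5}\right) = \frac{1663}{1047257316} - \frac{4}{5} = - \frac{4189020949}{5236286580}$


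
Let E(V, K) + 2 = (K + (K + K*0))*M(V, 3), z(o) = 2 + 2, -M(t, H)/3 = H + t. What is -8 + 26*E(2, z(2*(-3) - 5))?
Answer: -3180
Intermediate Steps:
M(t, H) = -3*H - 3*t (M(t, H) = -3*(H + t) = -3*H - 3*t)
z(o) = 4
E(V, K) = -2 + 2*K*(-9 - 3*V) (E(V, K) = -2 + (K + (K + K*0))*(-3*3 - 3*V) = -2 + (K + (K + 0))*(-9 - 3*V) = -2 + (K + K)*(-9 - 3*V) = -2 + (2*K)*(-9 - 3*V) = -2 + 2*K*(-9 - 3*V))
-8 + 26*E(2, z(2*(-3) - 5)) = -8 + 26*(-2 - 6*4*(3 + 2)) = -8 + 26*(-2 - 6*4*5) = -8 + 26*(-2 - 120) = -8 + 26*(-122) = -8 - 3172 = -3180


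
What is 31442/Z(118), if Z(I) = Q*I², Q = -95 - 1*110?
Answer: -15721/1427210 ≈ -0.011015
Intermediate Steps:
Q = -205 (Q = -95 - 110 = -205)
Z(I) = -205*I²
31442/Z(118) = 31442/((-205*118²)) = 31442/((-205*13924)) = 31442/(-2854420) = 31442*(-1/2854420) = -15721/1427210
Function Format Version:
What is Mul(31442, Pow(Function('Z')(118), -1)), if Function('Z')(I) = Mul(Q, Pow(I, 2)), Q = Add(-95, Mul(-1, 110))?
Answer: Rational(-15721, 1427210) ≈ -0.011015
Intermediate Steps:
Q = -205 (Q = Add(-95, -110) = -205)
Function('Z')(I) = Mul(-205, Pow(I, 2))
Mul(31442, Pow(Function('Z')(118), -1)) = Mul(31442, Pow(Mul(-205, Pow(118, 2)), -1)) = Mul(31442, Pow(Mul(-205, 13924), -1)) = Mul(31442, Pow(-2854420, -1)) = Mul(31442, Rational(-1, 2854420)) = Rational(-15721, 1427210)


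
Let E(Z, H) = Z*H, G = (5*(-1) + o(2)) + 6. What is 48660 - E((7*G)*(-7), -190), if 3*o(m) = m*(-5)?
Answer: 211150/3 ≈ 70383.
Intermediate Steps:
o(m) = -5*m/3 (o(m) = (m*(-5))/3 = (-5*m)/3 = -5*m/3)
G = -7/3 (G = (5*(-1) - 5/3*2) + 6 = (-5 - 10/3) + 6 = -25/3 + 6 = -7/3 ≈ -2.3333)
E(Z, H) = H*Z
48660 - E((7*G)*(-7), -190) = 48660 - (-190)*(7*(-7/3))*(-7) = 48660 - (-190)*(-49/3*(-7)) = 48660 - (-190)*343/3 = 48660 - 1*(-65170/3) = 48660 + 65170/3 = 211150/3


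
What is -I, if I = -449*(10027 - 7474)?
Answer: 1146297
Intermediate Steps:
I = -1146297 (I = -449*2553 = -1146297)
-I = -1*(-1146297) = 1146297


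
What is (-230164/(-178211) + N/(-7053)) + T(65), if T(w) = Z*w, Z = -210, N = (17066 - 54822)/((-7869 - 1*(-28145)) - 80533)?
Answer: -93975527497089802/6885305452821 ≈ -13649.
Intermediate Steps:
N = 37756/60257 (N = -37756/((-7869 + 28145) - 80533) = -37756/(20276 - 80533) = -37756/(-60257) = -37756*(-1/60257) = 37756/60257 ≈ 0.62658)
T(w) = -210*w
(-230164/(-178211) + N/(-7053)) + T(65) = (-230164/(-178211) + (37756/60257)/(-7053)) - 210*65 = (-230164*(-1/178211) + (37756/60257)*(-1/7053)) - 13650 = (20924/16201 - 37756/424992621) - 13650 = 8891933916848/6885305452821 - 13650 = -93975527497089802/6885305452821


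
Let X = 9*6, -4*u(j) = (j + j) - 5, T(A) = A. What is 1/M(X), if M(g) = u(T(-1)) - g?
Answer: -4/209 ≈ -0.019139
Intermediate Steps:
u(j) = 5/4 - j/2 (u(j) = -((j + j) - 5)/4 = -(2*j - 5)/4 = -(-5 + 2*j)/4 = 5/4 - j/2)
X = 54
M(g) = 7/4 - g (M(g) = (5/4 - ½*(-1)) - g = (5/4 + ½) - g = 7/4 - g)
1/M(X) = 1/(7/4 - 1*54) = 1/(7/4 - 54) = 1/(-209/4) = -4/209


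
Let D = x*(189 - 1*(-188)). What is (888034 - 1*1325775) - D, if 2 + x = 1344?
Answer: -943675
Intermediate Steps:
x = 1342 (x = -2 + 1344 = 1342)
D = 505934 (D = 1342*(189 - 1*(-188)) = 1342*(189 + 188) = 1342*377 = 505934)
(888034 - 1*1325775) - D = (888034 - 1*1325775) - 1*505934 = (888034 - 1325775) - 505934 = -437741 - 505934 = -943675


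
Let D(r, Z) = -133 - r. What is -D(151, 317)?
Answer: 284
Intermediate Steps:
-D(151, 317) = -(-133 - 1*151) = -(-133 - 151) = -1*(-284) = 284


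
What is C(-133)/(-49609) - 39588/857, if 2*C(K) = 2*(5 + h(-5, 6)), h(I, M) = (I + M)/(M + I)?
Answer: -1963926234/42514913 ≈ -46.194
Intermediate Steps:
h(I, M) = 1 (h(I, M) = (I + M)/(I + M) = 1)
C(K) = 6 (C(K) = (2*(5 + 1))/2 = (2*6)/2 = (½)*12 = 6)
C(-133)/(-49609) - 39588/857 = 6/(-49609) - 39588/857 = 6*(-1/49609) - 39588*1/857 = -6/49609 - 39588/857 = -1963926234/42514913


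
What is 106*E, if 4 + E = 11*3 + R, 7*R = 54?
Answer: 27242/7 ≈ 3891.7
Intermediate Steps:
R = 54/7 (R = (⅐)*54 = 54/7 ≈ 7.7143)
E = 257/7 (E = -4 + (11*3 + 54/7) = -4 + (33 + 54/7) = -4 + 285/7 = 257/7 ≈ 36.714)
106*E = 106*(257/7) = 27242/7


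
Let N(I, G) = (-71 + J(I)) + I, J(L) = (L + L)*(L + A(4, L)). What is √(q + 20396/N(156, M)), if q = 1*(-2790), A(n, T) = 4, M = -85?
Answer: I*√6975375167770/50005 ≈ 52.817*I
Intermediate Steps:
J(L) = 2*L*(4 + L) (J(L) = (L + L)*(L + 4) = (2*L)*(4 + L) = 2*L*(4 + L))
N(I, G) = -71 + I + 2*I*(4 + I) (N(I, G) = (-71 + 2*I*(4 + I)) + I = -71 + I + 2*I*(4 + I))
q = -2790
√(q + 20396/N(156, M)) = √(-2790 + 20396/(-71 + 156 + 2*156*(4 + 156))) = √(-2790 + 20396/(-71 + 156 + 2*156*160)) = √(-2790 + 20396/(-71 + 156 + 49920)) = √(-2790 + 20396/50005) = √(-139493554/50005) = I*√6975375167770/50005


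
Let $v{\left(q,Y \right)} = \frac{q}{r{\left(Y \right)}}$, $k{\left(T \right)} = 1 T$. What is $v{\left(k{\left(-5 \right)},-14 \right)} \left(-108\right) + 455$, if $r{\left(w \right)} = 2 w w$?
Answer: $\frac{44725}{98} \approx 456.38$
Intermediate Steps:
$r{\left(w \right)} = 2 w^{2}$
$k{\left(T \right)} = T$
$v{\left(q,Y \right)} = \frac{q}{2 Y^{2}}$
$v{\left(k{\left(-5 \right)},-14 \right)} \left(-108\right) + 455 = \frac{1}{2} \left(-5\right) \frac{1}{196} \left(-108\right) + 455 = \left(- \frac{5}{392}\right) \left(-108\right) + 455 = \frac{135}{98} + 455 = \frac{44725}{98}$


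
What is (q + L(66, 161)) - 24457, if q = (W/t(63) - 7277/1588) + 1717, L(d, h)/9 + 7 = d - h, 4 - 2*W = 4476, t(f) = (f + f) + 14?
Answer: -1316054027/55580 ≈ -23679.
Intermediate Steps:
t(f) = 14 + 2*f (t(f) = 2*f + 14 = 14 + 2*f)
W = -2236 (W = 2 - 1/2*4476 = 2 - 2238 = -2236)
L(d, h) = -63 - 9*h + 9*d (L(d, h) = -63 + 9*(d - h) = -63 + (-9*h + 9*d) = -63 - 9*h + 9*d)
q = 94288473/55580 (q = (-2236/(14 + 2*63) - 7277/1588) + 1717 = (-2236/(14 + 126) - 7277*1/1588) + 1717 = (-2236/140 - 7277/1588) + 1717 = (-2236*1/140 - 7277/1588) + 1717 = (-559/35 - 7277/1588) + 1717 = -1142387/55580 + 1717 = 94288473/55580 ≈ 1696.4)
(q + L(66, 161)) - 24457 = (94288473/55580 + (-63 - 9*161 + 9*66)) - 24457 = (94288473/55580 + (-63 - 1449 + 594)) - 24457 = (94288473/55580 - 918) - 24457 = 43266033/55580 - 24457 = -1316054027/55580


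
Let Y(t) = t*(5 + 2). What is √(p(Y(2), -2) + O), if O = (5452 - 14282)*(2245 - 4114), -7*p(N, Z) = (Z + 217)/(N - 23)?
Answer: 5*√291117743/21 ≈ 4062.4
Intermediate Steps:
Y(t) = 7*t (Y(t) = t*7 = 7*t)
p(N, Z) = -(217 + Z)/(7*(-23 + N)) (p(N, Z) = -(Z + 217)/(7*(N - 23)) = -(217 + Z)/(7*(-23 + N)))
O = 16503270 (O = -8830*(-1869) = 16503270)
√(p(Y(2), -2) + O) = √((-217 - 1*(-2))/(7*(-23 + 7*2)) + 16503270) = √((-217 + 2)/(7*(-23 + 14)) + 16503270) = √((⅐)*(-215)/(-9) + 16503270) = √((⅐)*(-⅑)*(-215) + 16503270) = √(215/63 + 16503270) = √(1039706225/63) = 5*√291117743/21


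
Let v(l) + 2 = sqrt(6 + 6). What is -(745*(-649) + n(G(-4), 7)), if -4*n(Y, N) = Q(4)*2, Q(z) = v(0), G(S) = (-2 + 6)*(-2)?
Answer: 483504 + sqrt(3) ≈ 4.8351e+5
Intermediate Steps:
G(S) = -8 (G(S) = 4*(-2) = -8)
v(l) = -2 + 2*sqrt(3) (v(l) = -2 + sqrt(6 + 6) = -2 + sqrt(12) = -2 + 2*sqrt(3))
Q(z) = -2 + 2*sqrt(3)
n(Y, N) = 1 - sqrt(3) (n(Y, N) = -(-2 + 2*sqrt(3))*2/4 = -(-4 + 4*sqrt(3))/4 = 1 - sqrt(3))
-(745*(-649) + n(G(-4), 7)) = -(745*(-649) + (1 - sqrt(3))) = -(-483505 + (1 - sqrt(3))) = -(-483504 - sqrt(3)) = 483504 + sqrt(3)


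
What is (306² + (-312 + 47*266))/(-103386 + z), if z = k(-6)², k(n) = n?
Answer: -52913/51675 ≈ -1.0240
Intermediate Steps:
z = 36 (z = (-6)² = 36)
(306² + (-312 + 47*266))/(-103386 + z) = (306² + (-312 + 47*266))/(-103386 + 36) = (93636 + (-312 + 12502))/(-103350) = (93636 + 12190)*(-1/103350) = 105826*(-1/103350) = -52913/51675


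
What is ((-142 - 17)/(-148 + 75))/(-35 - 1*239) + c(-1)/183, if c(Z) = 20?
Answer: 370943/3660366 ≈ 0.10134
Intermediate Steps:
((-142 - 17)/(-148 + 75))/(-35 - 1*239) + c(-1)/183 = ((-142 - 17)/(-148 + 75))/(-35 - 1*239) + 20/183 = (-159/(-73))/(-35 - 239) + 20*(1/183) = -159*(-1/73)/(-274) + 20/183 = (159/73)*(-1/274) + 20/183 = -159/20002 + 20/183 = 370943/3660366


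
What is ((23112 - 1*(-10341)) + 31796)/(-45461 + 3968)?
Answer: -65249/41493 ≈ -1.5725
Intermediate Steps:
((23112 - 1*(-10341)) + 31796)/(-45461 + 3968) = ((23112 + 10341) + 31796)/(-41493) = (33453 + 31796)*(-1/41493) = 65249*(-1/41493) = -65249/41493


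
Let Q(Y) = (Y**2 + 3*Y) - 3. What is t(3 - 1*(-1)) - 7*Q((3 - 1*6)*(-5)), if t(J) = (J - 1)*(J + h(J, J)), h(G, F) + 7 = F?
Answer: -1866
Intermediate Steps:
h(G, F) = -7 + F
Q(Y) = -3 + Y**2 + 3*Y
t(J) = (-1 + J)*(-7 + 2*J) (t(J) = (J - 1)*(J + (-7 + J)) = (-1 + J)*(-7 + 2*J))
t(3 - 1*(-1)) - 7*Q((3 - 1*6)*(-5)) = (7 - 9*(3 - 1*(-1)) + 2*(3 - 1*(-1))**2) - 7*(-3 + ((3 - 1*6)*(-5))**2 + 3*((3 - 1*6)*(-5))) = (7 - 9*(3 + 1) + 2*(3 + 1)**2) - 7*(-3 + ((3 - 6)*(-5))**2 + 3*((3 - 6)*(-5))) = (7 - 9*4 + 2*4**2) - 7*(-3 + (-3*(-5))**2 + 3*(-3*(-5))) = (7 - 36 + 2*16) - 7*(-3 + 15**2 + 3*15) = (7 - 36 + 32) - 7*(-3 + 225 + 45) = 3 - 7*267 = 3 - 1869 = -1866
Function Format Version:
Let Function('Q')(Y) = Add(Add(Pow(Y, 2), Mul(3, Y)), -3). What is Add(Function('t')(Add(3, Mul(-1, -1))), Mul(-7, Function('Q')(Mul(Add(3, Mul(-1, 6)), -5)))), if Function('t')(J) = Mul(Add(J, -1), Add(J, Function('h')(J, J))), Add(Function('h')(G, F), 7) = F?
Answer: -1866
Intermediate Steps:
Function('h')(G, F) = Add(-7, F)
Function('Q')(Y) = Add(-3, Pow(Y, 2), Mul(3, Y))
Function('t')(J) = Mul(Add(-1, J), Add(-7, Mul(2, J))) (Function('t')(J) = Mul(Add(J, -1), Add(J, Add(-7, J))) = Mul(Add(-1, J), Add(-7, Mul(2, J))))
Add(Function('t')(Add(3, Mul(-1, -1))), Mul(-7, Function('Q')(Mul(Add(3, Mul(-1, 6)), -5)))) = Add(Add(7, Mul(-9, Add(3, Mul(-1, -1))), Mul(2, Pow(Add(3, Mul(-1, -1)), 2))), Mul(-7, Add(-3, Pow(Mul(Add(3, Mul(-1, 6)), -5), 2), Mul(3, Mul(Add(3, Mul(-1, 6)), -5))))) = Add(Add(7, Mul(-9, Add(3, 1)), Mul(2, Pow(Add(3, 1), 2))), Mul(-7, Add(-3, Pow(Mul(Add(3, -6), -5), 2), Mul(3, Mul(Add(3, -6), -5))))) = Add(Add(7, Mul(-9, 4), Mul(2, Pow(4, 2))), Mul(-7, Add(-3, Pow(Mul(-3, -5), 2), Mul(3, Mul(-3, -5))))) = Add(Add(7, -36, Mul(2, 16)), Mul(-7, Add(-3, Pow(15, 2), Mul(3, 15)))) = Add(Add(7, -36, 32), Mul(-7, Add(-3, 225, 45))) = Add(3, Mul(-7, 267)) = Add(3, -1869) = -1866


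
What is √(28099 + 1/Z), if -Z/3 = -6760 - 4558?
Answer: √32394609819438/33954 ≈ 167.63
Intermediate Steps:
Z = 33954 (Z = -3*(-6760 - 4558) = -3*(-11318) = 33954)
√(28099 + 1/Z) = √(28099 + 1/33954) = √(954073447/33954) = √32394609819438/33954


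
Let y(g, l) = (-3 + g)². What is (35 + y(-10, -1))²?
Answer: 41616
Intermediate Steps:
(35 + y(-10, -1))² = (35 + (-3 - 10)²)² = (35 + (-13)²)² = (35 + 169)² = 204² = 41616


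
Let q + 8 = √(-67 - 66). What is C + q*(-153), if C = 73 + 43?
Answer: 1340 - 153*I*√133 ≈ 1340.0 - 1764.5*I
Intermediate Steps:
q = -8 + I*√133 (q = -8 + √(-67 - 66) = -8 + √(-133) = -8 + I*√133 ≈ -8.0 + 11.533*I)
C = 116
C + q*(-153) = 116 + (-8 + I*√133)*(-153) = 116 + (1224 - 153*I*√133) = 1340 - 153*I*√133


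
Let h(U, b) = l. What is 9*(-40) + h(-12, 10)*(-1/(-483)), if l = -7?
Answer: -24841/69 ≈ -360.01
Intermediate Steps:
h(U, b) = -7
9*(-40) + h(-12, 10)*(-1/(-483)) = 9*(-40) - (-7)/(-483) = -360 - (-7)*(-1)/483 = -360 - 7*1/483 = -360 - 1/69 = -24841/69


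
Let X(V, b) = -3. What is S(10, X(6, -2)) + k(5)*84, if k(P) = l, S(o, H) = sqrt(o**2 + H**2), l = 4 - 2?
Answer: 168 + sqrt(109) ≈ 178.44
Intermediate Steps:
l = 2
S(o, H) = sqrt(H**2 + o**2)
k(P) = 2
S(10, X(6, -2)) + k(5)*84 = sqrt((-3)**2 + 10**2) + 2*84 = sqrt(9 + 100) + 168 = sqrt(109) + 168 = 168 + sqrt(109)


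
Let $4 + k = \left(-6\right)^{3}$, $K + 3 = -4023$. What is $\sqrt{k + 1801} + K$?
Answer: $-4026 + \sqrt{1581} \approx -3986.2$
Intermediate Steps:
$K = -4026$ ($K = -3 - 4023 = -4026$)
$k = -220$ ($k = -4 + \left(-6\right)^{3} = -4 - 216 = -220$)
$\sqrt{k + 1801} + K = \sqrt{-220 + 1801} - 4026 = \sqrt{1581} - 4026 = -4026 + \sqrt{1581}$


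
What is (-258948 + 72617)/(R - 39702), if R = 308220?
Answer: -186331/268518 ≈ -0.69392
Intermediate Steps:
(-258948 + 72617)/(R - 39702) = (-258948 + 72617)/(308220 - 39702) = -186331/268518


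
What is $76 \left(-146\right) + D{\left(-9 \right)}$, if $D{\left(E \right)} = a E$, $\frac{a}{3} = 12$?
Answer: $-11420$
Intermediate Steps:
$a = 36$ ($a = 3 \cdot 12 = 36$)
$D{\left(E \right)} = 36 E$
$76 \left(-146\right) + D{\left(-9 \right)} = 76 \left(-146\right) + 36 \left(-9\right) = -11096 - 324 = -11420$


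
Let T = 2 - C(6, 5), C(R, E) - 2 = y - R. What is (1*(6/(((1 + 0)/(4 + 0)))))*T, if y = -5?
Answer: 264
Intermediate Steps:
C(R, E) = -3 - R (C(R, E) = 2 + (-5 - R) = -3 - R)
T = 11 (T = 2 - (-3 - 1*6) = 2 - (-3 - 6) = 2 - 1*(-9) = 2 + 9 = 11)
(1*(6/(((1 + 0)/(4 + 0)))))*T = (1*(6/(((1 + 0)/(4 + 0)))))*11 = (1*(6/((1/4))))*11 = (1*(6/((1*(¼)))))*11 = (1*(6/(¼)))*11 = (1*(6*4))*11 = (1*24)*11 = 24*11 = 264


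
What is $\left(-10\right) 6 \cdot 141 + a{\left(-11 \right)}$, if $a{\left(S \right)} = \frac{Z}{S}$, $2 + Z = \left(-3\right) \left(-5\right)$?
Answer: $- \frac{93073}{11} \approx -8461.2$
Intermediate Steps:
$Z = 13$ ($Z = -2 - -15 = -2 + 15 = 13$)
$a{\left(S \right)} = \frac{13}{S}$
$\left(-10\right) 6 \cdot 141 + a{\left(-11 \right)} = \left(-10\right) 6 \cdot 141 + \frac{13}{-11} = \left(-60\right) 141 + 13 \left(- \frac{1}{11}\right) = -8460 - \frac{13}{11} = - \frac{93073}{11}$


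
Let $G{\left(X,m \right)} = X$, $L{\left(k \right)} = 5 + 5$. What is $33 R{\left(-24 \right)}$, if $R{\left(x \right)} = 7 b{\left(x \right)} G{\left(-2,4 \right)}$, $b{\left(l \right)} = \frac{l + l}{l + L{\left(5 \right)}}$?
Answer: $-1584$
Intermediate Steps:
$L{\left(k \right)} = 10$
$b{\left(l \right)} = \frac{2 l}{10 + l}$ ($b{\left(l \right)} = \frac{l + l}{l + 10} = \frac{2 l}{10 + l}$)
$R{\left(x \right)} = - \frac{28 x}{10 + x}$ ($R{\left(x \right)} = 7 \frac{2 x}{10 + x} \left(-2\right) = \frac{14 x}{10 + x} \left(-2\right) = - \frac{28 x}{10 + x}$)
$33 R{\left(-24 \right)} = 33 \left(\left(-28\right) \left(-24\right) \frac{1}{10 - 24}\right) = 33 \left(\left(-28\right) \left(-24\right) \frac{1}{-14}\right) = 33 \left(\left(-28\right) \left(-24\right) \left(- \frac{1}{14}\right)\right) = 33 \left(-48\right) = -1584$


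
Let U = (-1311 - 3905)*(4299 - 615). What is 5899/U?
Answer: -5899/19215744 ≈ -0.00030699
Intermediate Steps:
U = -19215744 (U = -5216*3684 = -19215744)
5899/U = 5899/(-19215744) = 5899*(-1/19215744) = -5899/19215744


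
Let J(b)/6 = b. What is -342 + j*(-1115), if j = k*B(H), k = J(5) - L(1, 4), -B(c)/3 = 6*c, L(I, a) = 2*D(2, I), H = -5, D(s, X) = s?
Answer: -2609442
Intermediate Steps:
J(b) = 6*b
L(I, a) = 4 (L(I, a) = 2*2 = 4)
B(c) = -18*c
k = 26 (k = 6*5 - 1*4 = 30 - 4 = 26)
j = 2340 (j = 26*(-18*(-5)) = 26*90 = 2340)
-342 + j*(-1115) = -342 + 2340*(-1115) = -342 - 2609100 = -2609442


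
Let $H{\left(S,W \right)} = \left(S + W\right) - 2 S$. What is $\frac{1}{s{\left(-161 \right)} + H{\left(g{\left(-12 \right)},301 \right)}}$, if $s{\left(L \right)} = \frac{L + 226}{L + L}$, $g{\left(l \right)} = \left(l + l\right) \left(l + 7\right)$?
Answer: $\frac{322}{58217} \approx 0.005531$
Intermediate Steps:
$g{\left(l \right)} = 2 l \left(7 + l\right)$
$s{\left(L \right)} = \frac{226 + L}{2 L}$
$H{\left(S,W \right)} = W - S$
$\frac{1}{s{\left(-161 \right)} + H{\left(g{\left(-12 \right)},301 \right)}} = \frac{1}{\frac{226 - 161}{2 \left(-161\right)} + \left(301 - 2 \left(-12\right) \left(7 - 12\right)\right)} = \frac{1}{\frac{1}{2} \left(- \frac{1}{161}\right) 65 + \left(301 - 2 \left(-12\right) \left(-5\right)\right)} = \frac{1}{- \frac{65}{322} + \left(301 - 120\right)} = \frac{1}{- \frac{65}{322} + 181} = \frac{1}{\frac{58217}{322}} = \frac{322}{58217}$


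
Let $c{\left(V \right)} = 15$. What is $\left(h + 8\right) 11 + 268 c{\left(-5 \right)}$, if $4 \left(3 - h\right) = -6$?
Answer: $\frac{8315}{2} \approx 4157.5$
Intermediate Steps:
$h = \frac{9}{2}$ ($h = 3 - - \frac{3}{2} = 3 + \frac{3}{2} = \frac{9}{2} \approx 4.5$)
$\left(h + 8\right) 11 + 268 c{\left(-5 \right)} = \left(\frac{9}{2} + 8\right) 11 + 268 \cdot 15 = \frac{25}{2} \cdot 11 + 4020 = \frac{275}{2} + 4020 = \frac{8315}{2}$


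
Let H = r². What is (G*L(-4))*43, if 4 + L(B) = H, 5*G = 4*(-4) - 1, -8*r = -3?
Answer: 180557/320 ≈ 564.24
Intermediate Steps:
r = 3/8 (r = -⅛*(-3) = 3/8 ≈ 0.37500)
G = -17/5 (G = (4*(-4) - 1)/5 = (-16 - 1)/5 = (⅕)*(-17) = -17/5 ≈ -3.4000)
H = 9/64 (H = (3/8)² = 9/64 ≈ 0.14063)
L(B) = -247/64 (L(B) = -4 + 9/64 = -247/64)
(G*L(-4))*43 = -17/5*(-247/64)*43 = (4199/320)*43 = 180557/320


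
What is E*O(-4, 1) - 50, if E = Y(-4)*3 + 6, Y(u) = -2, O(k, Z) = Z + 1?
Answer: -50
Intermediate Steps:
O(k, Z) = 1 + Z
E = 0 (E = -2*3 + 6 = -6 + 6 = 0)
E*O(-4, 1) - 50 = 0*(1 + 1) - 50 = 0*2 - 50 = 0 - 50 = -50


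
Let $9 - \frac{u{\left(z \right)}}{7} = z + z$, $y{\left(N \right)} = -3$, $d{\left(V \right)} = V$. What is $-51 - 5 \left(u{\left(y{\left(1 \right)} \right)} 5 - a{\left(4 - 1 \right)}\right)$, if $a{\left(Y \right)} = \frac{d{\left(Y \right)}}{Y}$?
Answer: $-2671$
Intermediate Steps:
$a{\left(Y \right)} = 1$ ($a{\left(Y \right)} = \frac{Y}{Y} = 1$)
$u{\left(z \right)} = 63 - 14 z$ ($u{\left(z \right)} = 63 - 7 \left(z + z\right) = 63 - 7 \cdot 2 z = 63 - 14 z$)
$-51 - 5 \left(u{\left(y{\left(1 \right)} \right)} 5 - a{\left(4 - 1 \right)}\right) = -51 - 5 \left(\left(63 - -42\right) 5 - 1\right) = -51 - 5 \left(\left(63 + 42\right) 5 - 1\right) = -51 - 5 \left(105 \cdot 5 - 1\right) = -51 - 5 \left(525 - 1\right) = -51 - 2620 = -2671$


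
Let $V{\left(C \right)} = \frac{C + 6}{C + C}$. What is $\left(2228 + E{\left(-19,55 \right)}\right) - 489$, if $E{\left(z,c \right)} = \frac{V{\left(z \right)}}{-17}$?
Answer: $\frac{1123381}{646} \approx 1739.0$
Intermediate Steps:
$V{\left(C \right)} = \frac{6 + C}{2 C}$
$E{\left(z,c \right)} = - \frac{6 + z}{34 z}$ ($E{\left(z,c \right)} = \frac{\frac{1}{2} \frac{1}{z} \left(6 + z\right)}{-17} = \frac{6 + z}{2 z} \left(- \frac{1}{17}\right) = - \frac{6 + z}{34 z}$)
$\left(2228 + E{\left(-19,55 \right)}\right) - 489 = \left(2228 + \frac{-6 - -19}{34 \left(-19\right)}\right) - 489 = \left(2228 + \frac{1}{34} \left(- \frac{1}{19}\right) \left(-6 + 19\right)\right) - 489 = \left(2228 + \frac{1}{34} \left(- \frac{1}{19}\right) 13\right) - 489 = \left(2228 - \frac{13}{646}\right) - 489 = \frac{1439275}{646} - 489 = \frac{1123381}{646}$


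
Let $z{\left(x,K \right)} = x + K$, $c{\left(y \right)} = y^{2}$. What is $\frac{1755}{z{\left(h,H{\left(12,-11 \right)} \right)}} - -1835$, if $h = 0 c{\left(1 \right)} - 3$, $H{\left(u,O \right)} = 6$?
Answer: $2420$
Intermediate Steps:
$h = -3$ ($h = 0 \cdot 1^{2} - 3 = 0 \cdot 1 - 3 = 0 - 3 = -3$)
$z{\left(x,K \right)} = K + x$
$\frac{1755}{z{\left(h,H{\left(12,-11 \right)} \right)}} - -1835 = \frac{1755}{6 - 3} - -1835 = \frac{1755}{3} + \left(-3130 + 4965\right) = 1755 \cdot \frac{1}{3} + 1835 = 585 + 1835 = 2420$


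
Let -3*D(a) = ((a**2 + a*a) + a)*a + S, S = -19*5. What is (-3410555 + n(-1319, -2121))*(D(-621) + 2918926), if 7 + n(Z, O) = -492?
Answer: -554111343570372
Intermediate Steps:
n(Z, O) = -499 (n(Z, O) = -7 - 492 = -499)
S = -95
D(a) = 95/3 - a*(a + 2*a**2)/3 (D(a) = -(((a**2 + a*a) + a)*a - 95)/3 = -(((a**2 + a**2) + a)*a - 95)/3 = -((2*a**2 + a)*a - 95)/3 = -((a + 2*a**2)*a - 95)/3 = -(a*(a + 2*a**2) - 95)/3 = -(-95 + a*(a + 2*a**2))/3 = 95/3 - a*(a + 2*a**2)/3)
(-3410555 + n(-1319, -2121))*(D(-621) + 2918926) = (-3410555 - 499)*((95/3 - 2/3*(-621)**3 - 1/3*(-621)**2) + 2918926) = -3411054*((95/3 - 2/3*(-239483061) - 1/3*385641) + 2918926) = -3411054*((95/3 + 159655374 - 128547) + 2918926) = -3411054*(478580576/3 + 2918926) = -3411054*487337354/3 = -554111343570372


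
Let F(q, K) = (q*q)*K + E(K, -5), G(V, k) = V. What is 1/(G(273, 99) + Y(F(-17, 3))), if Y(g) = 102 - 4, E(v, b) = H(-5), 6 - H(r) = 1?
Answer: 1/371 ≈ 0.0026954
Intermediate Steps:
H(r) = 5 (H(r) = 6 - 1*1 = 6 - 1 = 5)
E(v, b) = 5
F(q, K) = 5 + K*q**2 (F(q, K) = (q*q)*K + 5 = q**2*K + 5 = K*q**2 + 5 = 5 + K*q**2)
Y(g) = 98
1/(G(273, 99) + Y(F(-17, 3))) = 1/(273 + 98) = 1/371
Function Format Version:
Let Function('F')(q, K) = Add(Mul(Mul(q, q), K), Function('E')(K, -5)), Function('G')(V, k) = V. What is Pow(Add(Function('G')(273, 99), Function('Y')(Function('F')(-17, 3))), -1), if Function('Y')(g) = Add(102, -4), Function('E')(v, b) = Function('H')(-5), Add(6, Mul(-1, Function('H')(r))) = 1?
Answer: Rational(1, 371) ≈ 0.0026954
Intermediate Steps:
Function('H')(r) = 5 (Function('H')(r) = Add(6, Mul(-1, 1)) = Add(6, -1) = 5)
Function('E')(v, b) = 5
Function('F')(q, K) = Add(5, Mul(K, Pow(q, 2))) (Function('F')(q, K) = Add(Mul(Mul(q, q), K), 5) = Add(Mul(Pow(q, 2), K), 5) = Add(Mul(K, Pow(q, 2)), 5) = Add(5, Mul(K, Pow(q, 2))))
Function('Y')(g) = 98
Pow(Add(Function('G')(273, 99), Function('Y')(Function('F')(-17, 3))), -1) = Pow(Add(273, 98), -1) = Pow(371, -1) = Rational(1, 371)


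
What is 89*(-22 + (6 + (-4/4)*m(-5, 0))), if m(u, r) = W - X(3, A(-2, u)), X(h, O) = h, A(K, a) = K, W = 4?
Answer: -1513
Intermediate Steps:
m(u, r) = 1 (m(u, r) = 4 - 1*3 = 4 - 3 = 1)
89*(-22 + (6 + (-4/4)*m(-5, 0))) = 89*(-22 + (6 - 4/4*1)) = 89*(-22 + (6 - 4*1/4*1)) = 89*(-22 + (6 - 1*1)) = 89*(-22 + (6 - 1)) = 89*(-22 + 5) = 89*(-17) = -1513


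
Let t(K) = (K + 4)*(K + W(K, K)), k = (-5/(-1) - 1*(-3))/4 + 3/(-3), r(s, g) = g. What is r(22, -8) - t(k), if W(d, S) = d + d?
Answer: -23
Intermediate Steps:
W(d, S) = 2*d
k = 1 (k = (-5*(-1) + 3)*(¼) + 3*(-⅓) = (5 + 3)*(¼) - 1 = 8*(¼) - 1 = 2 - 1 = 1)
t(K) = 3*K*(4 + K) (t(K) = (K + 4)*(K + 2*K) = (4 + K)*(3*K) = 3*K*(4 + K))
r(22, -8) - t(k) = -8 - 3*(4 + 1) = -8 - 3*5 = -8 - 1*15 = -8 - 15 = -23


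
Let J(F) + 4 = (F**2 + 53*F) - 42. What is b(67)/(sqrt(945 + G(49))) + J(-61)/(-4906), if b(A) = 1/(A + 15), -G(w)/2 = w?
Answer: -221/2453 + sqrt(7)/6314 ≈ -0.089675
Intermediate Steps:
J(F) = -46 + F**2 + 53*F (J(F) = -4 + ((F**2 + 53*F) - 42) = -4 + (-42 + F**2 + 53*F) = -46 + F**2 + 53*F)
G(w) = -2*w
b(A) = 1/(15 + A)
b(67)/(sqrt(945 + G(49))) + J(-61)/(-4906) = 1/((15 + 67)*(sqrt(945 - 2*49))) + (-46 + (-61)**2 + 53*(-61))/(-4906) = 1/(82*(sqrt(945 - 98))) + (-46 + 3721 - 3233)*(-1/4906) = 1/(82*(sqrt(847))) + 442*(-1/4906) = 1/(82*((11*sqrt(7)))) - 221/2453 = (sqrt(7)/77)/82 - 221/2453 = sqrt(7)/6314 - 221/2453 = -221/2453 + sqrt(7)/6314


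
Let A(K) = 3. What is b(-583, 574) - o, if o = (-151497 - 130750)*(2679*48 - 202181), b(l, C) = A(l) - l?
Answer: -20770273897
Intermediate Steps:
b(l, C) = 3 - l
o = 20770274483 (o = -282247*(128592 - 202181) = -282247*(-73589) = 20770274483)
b(-583, 574) - o = (3 - 1*(-583)) - 1*20770274483 = (3 + 583) - 20770274483 = 586 - 20770274483 = -20770273897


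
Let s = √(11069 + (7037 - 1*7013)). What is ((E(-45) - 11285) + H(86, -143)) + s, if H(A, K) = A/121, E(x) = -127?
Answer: -1380766/121 + √11093 ≈ -11306.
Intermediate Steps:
H(A, K) = A/121 (H(A, K) = A*(1/121) = A/121)
s = √11093 (s = √(11069 + (7037 - 7013)) = √(11069 + 24) = √11093 ≈ 105.32)
((E(-45) - 11285) + H(86, -143)) + s = ((-127 - 11285) + (1/121)*86) + √11093 = (-11412 + 86/121) + √11093 = -1380766/121 + √11093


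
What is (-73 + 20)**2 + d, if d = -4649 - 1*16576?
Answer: -18416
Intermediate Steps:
d = -21225 (d = -4649 - 16576 = -21225)
(-73 + 20)**2 + d = (-73 + 20)**2 - 21225 = (-53)**2 - 21225 = 2809 - 21225 = -18416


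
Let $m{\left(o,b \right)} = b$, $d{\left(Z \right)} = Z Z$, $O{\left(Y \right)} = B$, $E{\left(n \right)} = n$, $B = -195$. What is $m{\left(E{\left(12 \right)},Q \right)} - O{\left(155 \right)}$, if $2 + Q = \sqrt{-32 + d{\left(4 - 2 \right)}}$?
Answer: $193 + 2 i \sqrt{7} \approx 193.0 + 5.2915 i$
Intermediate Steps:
$O{\left(Y \right)} = -195$
$d{\left(Z \right)} = Z^{2}$
$Q = -2 + 2 i \sqrt{7}$ ($Q = -2 + \sqrt{-32 + \left(4 - 2\right)^{2}} = -2 + \sqrt{-32 + 2^{2}} = -2 + \sqrt{-32 + 4} = -2 + \sqrt{-28} = -2 + 2 i \sqrt{7} \approx -2.0 + 5.2915 i$)
$m{\left(E{\left(12 \right)},Q \right)} - O{\left(155 \right)} = \left(-2 + 2 i \sqrt{7}\right) - -195 = \left(-2 + 2 i \sqrt{7}\right) + 195 = 193 + 2 i \sqrt{7}$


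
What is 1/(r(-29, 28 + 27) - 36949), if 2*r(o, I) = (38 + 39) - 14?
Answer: -2/73835 ≈ -2.7087e-5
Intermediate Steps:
r(o, I) = 63/2 (r(o, I) = ((38 + 39) - 14)/2 = (77 - 14)/2 = (½)*63 = 63/2)
1/(r(-29, 28 + 27) - 36949) = 1/(63/2 - 36949) = 1/(-73835/2) = -2/73835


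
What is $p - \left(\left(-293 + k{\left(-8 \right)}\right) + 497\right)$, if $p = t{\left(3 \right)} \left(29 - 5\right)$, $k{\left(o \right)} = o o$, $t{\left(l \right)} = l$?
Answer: $-196$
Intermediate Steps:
$k{\left(o \right)} = o^{2}$
$p = 72$ ($p = 3 \left(29 - 5\right) = 3 \cdot 24 = 72$)
$p - \left(\left(-293 + k{\left(-8 \right)}\right) + 497\right) = 72 - \left(\left(-293 + \left(-8\right)^{2}\right) + 497\right) = 72 - \left(\left(-293 + 64\right) + 497\right) = 72 - \left(-229 + 497\right) = 72 - 268 = -196$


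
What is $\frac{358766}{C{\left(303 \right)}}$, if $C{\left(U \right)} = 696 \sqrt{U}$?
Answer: $\frac{179383 \sqrt{303}}{105444} \approx 29.613$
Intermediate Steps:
$\frac{358766}{C{\left(303 \right)}} = \frac{358766}{696 \sqrt{303}} = 358766 \frac{\sqrt{303}}{210888} = \frac{179383 \sqrt{303}}{105444}$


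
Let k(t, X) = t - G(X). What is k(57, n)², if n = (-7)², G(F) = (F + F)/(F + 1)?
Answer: 1893376/625 ≈ 3029.4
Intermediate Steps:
G(F) = 2*F/(1 + F) (G(F) = (2*F)/(1 + F) = 2*F/(1 + F))
n = 49
k(t, X) = t - 2*X/(1 + X)
k(57, n)² = ((-2*49 + 57*(1 + 49))/(1 + 49))² = ((-98 + 57*50)/50)² = ((-98 + 2850)/50)² = ((1/50)*2752)² = (1376/25)² = 1893376/625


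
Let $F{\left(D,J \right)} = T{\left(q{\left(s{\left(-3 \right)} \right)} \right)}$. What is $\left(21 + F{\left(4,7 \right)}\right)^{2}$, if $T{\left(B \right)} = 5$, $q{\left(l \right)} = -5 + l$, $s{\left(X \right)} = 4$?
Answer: $676$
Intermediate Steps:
$F{\left(D,J \right)} = 5$
$\left(21 + F{\left(4,7 \right)}\right)^{2} = \left(21 + 5\right)^{2} = 26^{2} = 676$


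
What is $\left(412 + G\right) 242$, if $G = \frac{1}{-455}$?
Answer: $\frac{45365078}{455} \approx 99704.0$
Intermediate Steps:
$G = - \frac{1}{455} \approx -0.0021978$
$\left(412 + G\right) 242 = \left(412 - \frac{1}{455}\right) 242 = \frac{187459}{455} \cdot 242 = \frac{45365078}{455}$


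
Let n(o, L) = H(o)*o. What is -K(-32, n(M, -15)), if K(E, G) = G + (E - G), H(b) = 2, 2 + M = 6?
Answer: 32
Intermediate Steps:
M = 4 (M = -2 + 6 = 4)
n(o, L) = 2*o
K(E, G) = E
-K(-32, n(M, -15)) = -1*(-32) = 32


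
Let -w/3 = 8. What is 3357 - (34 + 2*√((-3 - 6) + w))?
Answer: 3323 - 2*I*√33 ≈ 3323.0 - 11.489*I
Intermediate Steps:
w = -24 (w = -3*8 = -24)
3357 - (34 + 2*√((-3 - 6) + w)) = 3357 - (34 + 2*√((-3 - 6) - 24)) = 3357 - (34 + 2*√(-9 - 24)) = 3357 - (34 + 2*√(-33)) = 3357 - (34 + 2*(I*√33)) = 3357 - (34 + 2*I*√33) = 3357 + (-34 - 2*I*√33) = 3323 - 2*I*√33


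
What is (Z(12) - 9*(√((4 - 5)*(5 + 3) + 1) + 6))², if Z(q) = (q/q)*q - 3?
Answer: 1458 + 810*I*√7 ≈ 1458.0 + 2143.1*I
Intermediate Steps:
Z(q) = -3 + q (Z(q) = 1*q - 3 = q - 3 = -3 + q)
(Z(12) - 9*(√((4 - 5)*(5 + 3) + 1) + 6))² = ((-3 + 12) - 9*(√((4 - 5)*(5 + 3) + 1) + 6))² = (9 - 9*(√(-1*8 + 1) + 6))² = (9 - 9*(√(-8 + 1) + 6))² = (9 - 9*(√(-7) + 6))² = (9 - 9*(I*√7 + 6))² = (9 - 9*(6 + I*√7))² = (9 + (-54 - 9*I*√7))² = (-45 - 9*I*√7)²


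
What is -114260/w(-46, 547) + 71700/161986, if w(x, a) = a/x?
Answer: 425715578230/44303171 ≈ 9609.1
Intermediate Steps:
-114260/w(-46, 547) + 71700/161986 = -114260/(547/(-46)) + 71700/161986 = -114260/(547*(-1/46)) + 71700*(1/161986) = -114260/(-547/46) + 35850/80993 = -114260*(-46/547) + 35850/80993 = 5255960/547 + 35850/80993 = 425715578230/44303171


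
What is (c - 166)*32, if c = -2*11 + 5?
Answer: -5856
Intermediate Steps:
c = -17 (c = -22 + 5 = -17)
(c - 166)*32 = (-17 - 166)*32 = -183*32 = -5856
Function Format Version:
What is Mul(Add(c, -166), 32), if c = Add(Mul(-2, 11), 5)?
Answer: -5856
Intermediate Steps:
c = -17 (c = Add(-22, 5) = -17)
Mul(Add(c, -166), 32) = Mul(Add(-17, -166), 32) = Mul(-183, 32) = -5856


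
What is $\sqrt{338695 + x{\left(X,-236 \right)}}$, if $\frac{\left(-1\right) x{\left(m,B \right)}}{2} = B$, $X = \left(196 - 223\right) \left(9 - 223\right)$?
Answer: $\sqrt{339167} \approx 582.38$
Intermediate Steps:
$X = 5778$ ($X = \left(-27\right) \left(-214\right) = 5778$)
$x{\left(m,B \right)} = - 2 B$
$\sqrt{338695 + x{\left(X,-236 \right)}} = \sqrt{338695 - -472} = \sqrt{338695 + 472} = \sqrt{339167}$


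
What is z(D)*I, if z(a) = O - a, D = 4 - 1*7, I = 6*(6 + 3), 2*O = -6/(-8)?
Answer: 729/4 ≈ 182.25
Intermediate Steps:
O = 3/8 (O = (-6/(-8))/2 = (-6*(-⅛))/2 = (½)*(¾) = 3/8 ≈ 0.37500)
I = 54 (I = 6*9 = 54)
D = -3 (D = 4 - 7 = -3)
z(a) = 3/8 - a
z(D)*I = (3/8 - 1*(-3))*54 = (3/8 + 3)*54 = (27/8)*54 = 729/4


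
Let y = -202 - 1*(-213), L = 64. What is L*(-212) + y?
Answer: -13557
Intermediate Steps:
y = 11 (y = -202 + 213 = 11)
L*(-212) + y = 64*(-212) + 11 = -13568 + 11 = -13557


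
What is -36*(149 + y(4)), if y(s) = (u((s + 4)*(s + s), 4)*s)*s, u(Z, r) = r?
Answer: -7668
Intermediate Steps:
y(s) = 4*s**2 (y(s) = (4*s)*s = 4*s**2)
-36*(149 + y(4)) = -36*(149 + 4*4**2) = -36*(149 + 4*16) = -36*(149 + 64) = -36*213 = -7668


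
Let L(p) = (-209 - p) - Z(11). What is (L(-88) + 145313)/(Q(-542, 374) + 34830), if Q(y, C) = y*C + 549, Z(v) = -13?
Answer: -145205/167329 ≈ -0.86778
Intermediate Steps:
Q(y, C) = 549 + C*y (Q(y, C) = C*y + 549 = 549 + C*y)
L(p) = -196 - p (L(p) = (-209 - p) - 1*(-13) = (-209 - p) + 13 = -196 - p)
(L(-88) + 145313)/(Q(-542, 374) + 34830) = ((-196 - 1*(-88)) + 145313)/((549 + 374*(-542)) + 34830) = ((-196 + 88) + 145313)/((549 - 202708) + 34830) = (-108 + 145313)/(-202159 + 34830) = 145205/(-167329) = 145205*(-1/167329) = -145205/167329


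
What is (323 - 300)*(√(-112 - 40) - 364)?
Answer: -8372 + 46*I*√38 ≈ -8372.0 + 283.56*I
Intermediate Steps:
(323 - 300)*(√(-112 - 40) - 364) = 23*(√(-152) - 364) = 23*(2*I*√38 - 364) = 23*(-364 + 2*I*√38) = -8372 + 46*I*√38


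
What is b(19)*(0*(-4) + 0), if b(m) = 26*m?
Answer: 0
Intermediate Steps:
b(19)*(0*(-4) + 0) = (26*19)*(0*(-4) + 0) = 494*(0 + 0) = 494*0 = 0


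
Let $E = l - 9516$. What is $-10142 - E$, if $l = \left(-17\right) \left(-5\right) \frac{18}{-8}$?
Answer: $- \frac{1739}{4} \approx -434.75$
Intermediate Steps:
$l = - \frac{765}{4}$ ($l = 85 \cdot 18 \left(- \frac{1}{8}\right) = 85 \left(- \frac{9}{4}\right) = - \frac{765}{4} \approx -191.25$)
$E = - \frac{38829}{4}$ ($E = - \frac{765}{4} - 9516 = - \frac{38829}{4} \approx -9707.3$)
$-10142 - E = -10142 - - \frac{38829}{4} = -10142 + \frac{38829}{4} = - \frac{1739}{4}$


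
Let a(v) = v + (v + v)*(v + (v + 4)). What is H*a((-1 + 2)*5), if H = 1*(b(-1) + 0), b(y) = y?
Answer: -145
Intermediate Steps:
a(v) = v + 2*v*(4 + 2*v) (a(v) = v + (2*v)*(v + (4 + v)) = v + (2*v)*(4 + 2*v) = v + 2*v*(4 + 2*v))
H = -1 (H = 1*(-1 + 0) = 1*(-1) = -1)
H*a((-1 + 2)*5) = -(-1 + 2)*5*(9 + 4*((-1 + 2)*5)) = -1*5*(9 + 4*(1*5)) = -5*(9 + 4*5) = -5*(9 + 20) = -5*29 = -1*145 = -145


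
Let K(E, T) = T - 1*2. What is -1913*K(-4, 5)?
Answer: -5739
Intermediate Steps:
K(E, T) = -2 + T (K(E, T) = T - 2 = -2 + T)
-1913*K(-4, 5) = -1913*(-2 + 5) = -1913*3 = -5739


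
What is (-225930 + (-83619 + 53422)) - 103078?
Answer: -359205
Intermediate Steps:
(-225930 + (-83619 + 53422)) - 103078 = (-225930 - 30197) - 103078 = -256127 - 103078 = -359205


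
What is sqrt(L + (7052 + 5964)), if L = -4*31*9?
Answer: 10*sqrt(119) ≈ 109.09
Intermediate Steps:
L = -1116 (L = -124*9 = -1116)
sqrt(L + (7052 + 5964)) = sqrt(-1116 + (7052 + 5964)) = sqrt(-1116 + 13016) = sqrt(11900) = 10*sqrt(119)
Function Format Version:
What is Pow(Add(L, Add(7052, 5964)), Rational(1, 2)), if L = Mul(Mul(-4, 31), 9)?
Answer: Mul(10, Pow(119, Rational(1, 2))) ≈ 109.09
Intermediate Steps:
L = -1116 (L = Mul(-124, 9) = -1116)
Pow(Add(L, Add(7052, 5964)), Rational(1, 2)) = Pow(Add(-1116, Add(7052, 5964)), Rational(1, 2)) = Pow(Add(-1116, 13016), Rational(1, 2)) = Pow(11900, Rational(1, 2)) = Mul(10, Pow(119, Rational(1, 2)))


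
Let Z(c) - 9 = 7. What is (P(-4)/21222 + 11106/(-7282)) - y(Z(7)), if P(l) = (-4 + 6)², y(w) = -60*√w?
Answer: 9213400639/38634651 ≈ 238.48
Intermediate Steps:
Z(c) = 16 (Z(c) = 9 + 7 = 16)
P(l) = 4 (P(l) = 2² = 4)
(P(-4)/21222 + 11106/(-7282)) - y(Z(7)) = (4/21222 + 11106/(-7282)) - (-60)*√16 = (4*(1/21222) + 11106*(-1/7282)) - (-60)*4 = (2/10611 - 5553/3641) - 1*(-240) = -58915601/38634651 + 240 = 9213400639/38634651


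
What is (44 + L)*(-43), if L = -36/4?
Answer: -1505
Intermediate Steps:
L = -9 (L = -36*¼ = -9)
(44 + L)*(-43) = (44 - 9)*(-43) = 35*(-43) = -1505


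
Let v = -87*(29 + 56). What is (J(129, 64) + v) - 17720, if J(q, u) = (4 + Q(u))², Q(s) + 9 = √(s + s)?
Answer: -24962 - 80*√2 ≈ -25075.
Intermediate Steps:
Q(s) = -9 + √2*√s (Q(s) = -9 + √(s + s) = -9 + √(2*s) = -9 + √2*√s)
v = -7395 (v = -87*85 = -7395)
J(q, u) = (-5 + √2*√u)² (J(q, u) = (4 + (-9 + √2*√u))² = (-5 + √2*√u)²)
(J(129, 64) + v) - 17720 = ((-5 + √2*√64)² - 7395) - 17720 = ((-5 + √2*8)² - 7395) - 17720 = ((-5 + 8*√2)² - 7395) - 17720 = (-7395 + (-5 + 8*√2)²) - 17720 = -25115 + (-5 + 8*√2)²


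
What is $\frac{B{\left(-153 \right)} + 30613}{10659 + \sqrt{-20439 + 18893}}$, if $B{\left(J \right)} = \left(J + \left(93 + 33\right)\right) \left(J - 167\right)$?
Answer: $\frac{418397727}{113615827} - \frac{39253 i \sqrt{1546}}{113615827} \approx 3.6826 - 0.013584 i$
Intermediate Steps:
$B{\left(J \right)} = \left(-167 + J\right) \left(126 + J\right)$ ($B{\left(J \right)} = \left(J + 126\right) \left(-167 + J\right) = \left(126 + J\right) \left(-167 + J\right) = \left(-167 + J\right) \left(126 + J\right)$)
$\frac{B{\left(-153 \right)} + 30613}{10659 + \sqrt{-20439 + 18893}} = \frac{\left(-21042 + \left(-153\right)^{2} - -6273\right) + 30613}{10659 + \sqrt{-20439 + 18893}} = \frac{\left(-21042 + 23409 + 6273\right) + 30613}{10659 + \sqrt{-1546}} = \frac{8640 + 30613}{10659 + i \sqrt{1546}} = \frac{39253}{10659 + i \sqrt{1546}}$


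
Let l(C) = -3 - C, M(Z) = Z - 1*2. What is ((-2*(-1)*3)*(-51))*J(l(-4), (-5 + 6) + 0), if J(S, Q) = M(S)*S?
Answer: 306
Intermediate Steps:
M(Z) = -2 + Z (M(Z) = Z - 2 = -2 + Z)
J(S, Q) = S*(-2 + S) (J(S, Q) = (-2 + S)*S = S*(-2 + S))
((-2*(-1)*3)*(-51))*J(l(-4), (-5 + 6) + 0) = ((-2*(-1)*3)*(-51))*((-3 - 1*(-4))*(-2 + (-3 - 1*(-4)))) = ((2*3)*(-51))*((-3 + 4)*(-2 + (-3 + 4))) = (6*(-51))*(1*(-2 + 1)) = -306*(-1) = 306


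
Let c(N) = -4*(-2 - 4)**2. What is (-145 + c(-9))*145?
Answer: -41905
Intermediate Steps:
c(N) = -144 (c(N) = -4*(-6)**2 = -4*36 = -144)
(-145 + c(-9))*145 = (-145 - 144)*145 = -289*145 = -41905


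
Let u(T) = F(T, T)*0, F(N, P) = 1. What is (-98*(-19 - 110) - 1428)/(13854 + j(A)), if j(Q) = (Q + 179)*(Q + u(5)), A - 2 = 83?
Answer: 1869/6049 ≈ 0.30898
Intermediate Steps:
u(T) = 0 (u(T) = 1*0 = 0)
A = 85 (A = 2 + 83 = 85)
j(Q) = Q*(179 + Q) (j(Q) = (Q + 179)*(Q + 0) = (179 + Q)*Q = Q*(179 + Q))
(-98*(-19 - 110) - 1428)/(13854 + j(A)) = (-98*(-19 - 110) - 1428)/(13854 + 85*(179 + 85)) = (-98*(-129) - 1428)/(13854 + 85*264) = (12642 - 1428)/(13854 + 22440) = 11214/36294 = 11214*(1/36294) = 1869/6049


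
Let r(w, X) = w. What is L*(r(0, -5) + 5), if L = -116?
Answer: -580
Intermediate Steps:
L*(r(0, -5) + 5) = -116*(0 + 5) = -116*5 = -580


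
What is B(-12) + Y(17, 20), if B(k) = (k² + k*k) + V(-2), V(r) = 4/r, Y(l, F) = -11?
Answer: 275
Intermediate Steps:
B(k) = -2 + 2*k² (B(k) = (k² + k*k) + 4/(-2) = (k² + k²) + 4*(-½) = 2*k² - 2 = -2 + 2*k²)
B(-12) + Y(17, 20) = (-2 + 2*(-12)²) - 11 = (-2 + 2*144) - 11 = (-2 + 288) - 11 = 286 - 11 = 275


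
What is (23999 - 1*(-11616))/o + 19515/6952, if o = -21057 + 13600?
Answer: -102072125/51841064 ≈ -1.9689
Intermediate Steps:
o = -7457
(23999 - 1*(-11616))/o + 19515/6952 = (23999 - 1*(-11616))/(-7457) + 19515/6952 = (23999 + 11616)*(-1/7457) + 19515*(1/6952) = 35615*(-1/7457) + 19515/6952 = -35615/7457 + 19515/6952 = -102072125/51841064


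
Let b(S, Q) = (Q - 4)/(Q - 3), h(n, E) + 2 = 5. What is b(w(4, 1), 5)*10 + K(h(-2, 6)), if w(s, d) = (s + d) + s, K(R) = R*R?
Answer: 14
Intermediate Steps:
h(n, E) = 3 (h(n, E) = -2 + 5 = 3)
K(R) = R²
w(s, d) = d + 2*s (w(s, d) = (d + s) + s = d + 2*s)
b(S, Q) = (-4 + Q)/(-3 + Q)
b(w(4, 1), 5)*10 + K(h(-2, 6)) = ((-4 + 5)/(-3 + 5))*10 + 3² = (1/2)*10 + 9 = ((½)*1)*10 + 9 = (½)*10 + 9 = 5 + 9 = 14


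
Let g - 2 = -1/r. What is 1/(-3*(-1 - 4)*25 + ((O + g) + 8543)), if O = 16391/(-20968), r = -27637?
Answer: 579492616/5168621157621 ≈ 0.00011212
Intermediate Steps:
O = -16391/20968 (O = 16391*(-1/20968) = -16391/20968 ≈ -0.78172)
g = 55275/27637 (g = 2 - 1/(-27637) = 2 - 1*(-1/27637) = 2 + 1/27637 = 55275/27637 ≈ 2.0000)
1/(-3*(-1 - 4)*25 + ((O + g) + 8543)) = 1/(-3*(-1 - 4)*25 + ((-16391/20968 + 55275/27637) + 8543)) = 1/(-(-15)*25 + (706008133/579492616 + 8543)) = 1/(-3*(-5)*25 + 4951311426621/579492616) = 1/(15*25 + 4951311426621/579492616) = 1/(375 + 4951311426621/579492616) = 1/(5168621157621/579492616) = 579492616/5168621157621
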